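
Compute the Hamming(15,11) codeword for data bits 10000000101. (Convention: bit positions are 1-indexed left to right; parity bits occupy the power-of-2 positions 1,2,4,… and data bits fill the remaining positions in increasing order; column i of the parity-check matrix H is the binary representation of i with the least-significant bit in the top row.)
Codeword c = d · G (mod 2), d = 10000000101:
  c[0] = d·G[:,0] = (10000000101)·(11011010101) mod 2 = 1+0+0+0+0+0+0+0+1+0+1 mod 2 = 1
  c[1] = d·G[:,1] = (10000000101)·(10110110011) mod 2 = 1+0+0+0+0+0+0+0+0+0+1 mod 2 = 0
  c[2] = d·G[:,2] = (10000000101)·(10000000000) mod 2 = 1+0+0+0+0+0+0+0+0+0+0 mod 2 = 1
  c[3] = d·G[:,3] = (10000000101)·(01110001111) mod 2 = 0+0+0+0+0+0+0+0+1+0+1 mod 2 = 0
  c[4] = d·G[:,4] = (10000000101)·(01000000000) mod 2 = 0+0+0+0+0+0+0+0+0+0+0 mod 2 = 0
  c[5] = d·G[:,5] = (10000000101)·(00100000000) mod 2 = 0+0+0+0+0+0+0+0+0+0+0 mod 2 = 0
  c[6] = d·G[:,6] = (10000000101)·(00010000000) mod 2 = 0+0+0+0+0+0+0+0+0+0+0 mod 2 = 0
  c[7] = d·G[:,7] = (10000000101)·(00001111111) mod 2 = 0+0+0+0+0+0+0+0+1+0+1 mod 2 = 0
  c[8] = d·G[:,8] = (10000000101)·(00001000000) mod 2 = 0+0+0+0+0+0+0+0+0+0+0 mod 2 = 0
  c[9] = d·G[:,9] = (10000000101)·(00000100000) mod 2 = 0+0+0+0+0+0+0+0+0+0+0 mod 2 = 0
  c[10] = d·G[:,10] = (10000000101)·(00000010000) mod 2 = 0+0+0+0+0+0+0+0+0+0+0 mod 2 = 0
  c[11] = d·G[:,11] = (10000000101)·(00000001000) mod 2 = 0+0+0+0+0+0+0+0+0+0+0 mod 2 = 0
  c[12] = d·G[:,12] = (10000000101)·(00000000100) mod 2 = 0+0+0+0+0+0+0+0+1+0+0 mod 2 = 1
  c[13] = d·G[:,13] = (10000000101)·(00000000010) mod 2 = 0+0+0+0+0+0+0+0+0+0+0 mod 2 = 0
  c[14] = d·G[:,14] = (10000000101)·(00000000001) mod 2 = 0+0+0+0+0+0+0+0+0+0+1 mod 2 = 1
Codeword = 101000000000101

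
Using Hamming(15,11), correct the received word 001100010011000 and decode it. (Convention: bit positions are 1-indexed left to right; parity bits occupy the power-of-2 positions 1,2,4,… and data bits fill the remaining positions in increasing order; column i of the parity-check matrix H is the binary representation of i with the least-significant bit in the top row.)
Syndrome s = H · r^T (mod 2), r = 001100010011000:
  s[0] = (101010101010101)·(001100010011000) mod 2 = 0+0+1+0+0+0+0+0+0+0+1+0+0+0+0 mod 2 = 0
  s[1] = (011001100110011)·(001100010011000) mod 2 = 0+0+1+0+0+0+0+0+0+0+1+0+0+0+0 mod 2 = 0
  s[2] = (000111100001111)·(001100010011000) mod 2 = 0+0+0+1+0+0+0+0+0+0+0+1+0+0+0 mod 2 = 0
  s[3] = (000000011111111)·(001100010011000) mod 2 = 0+0+0+0+0+0+0+1+0+0+1+1+0+0+0 mod 2 = 1
Syndrome = 0001
Column 8 of H equals this syndrome → error at bit 8 (1-indexed).
Flip bit 8: 001100010011000 → 001100000011000
Extract data bits at positions {3,5,6,7,9,10,11,12,13,14,15}: 10000011000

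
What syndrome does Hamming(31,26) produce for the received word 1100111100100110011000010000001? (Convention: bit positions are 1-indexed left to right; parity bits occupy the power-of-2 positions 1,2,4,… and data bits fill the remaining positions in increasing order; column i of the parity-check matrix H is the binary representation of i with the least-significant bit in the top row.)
Syndrome s = H · r^T (mod 2), r = 1100111100100110011000010000001:
  s[0] = (1010101010101010101010101010101)·(1100111100100110011000010000001) mod 2 = 1+0+0+0+1+0+1+0+0+0+1+0+0+0+1+0+0+0+1+0+0+0+0+0+0+0+0+0+0+0+1 mod 2 = 1
  s[1] = (0110011001100110011001100110011)·(1100111100100110011000010000001) mod 2 = 0+1+0+0+0+1+1+0+0+0+1+0+0+1+1+0+0+1+1+0+0+0+0+0+0+0+0+0+0+0+1 mod 2 = 1
  s[2] = (0001111000011110000111100001111)·(1100111100100110011000010000001) mod 2 = 0+0+0+0+1+1+1+0+0+0+0+0+0+1+1+0+0+0+0+0+0+0+0+0+0+0+0+0+0+0+1 mod 2 = 0
  s[3] = (0000000111111110000000011111111)·(1100111100100110011000010000001) mod 2 = 0+0+0+0+0+0+0+1+0+0+1+0+0+1+1+0+0+0+0+0+0+0+0+1+0+0+0+0+0+0+1 mod 2 = 0
  s[4] = (0000000000000001111111111111111)·(1100111100100110011000010000001) mod 2 = 0+0+0+0+0+0+0+0+0+0+0+0+0+0+0+0+0+1+1+0+0+0+0+1+0+0+0+0+0+0+1 mod 2 = 0
Syndrome = 11000
Non-zero syndrome: error at position 3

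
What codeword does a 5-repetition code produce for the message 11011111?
Repeat each bit 5× and concatenate:
1→11111  1→11111  0→00000  1→11111  1→11111  1→11111  1→11111  1→11111
Codeword = 1111111111000001111111111111111111111111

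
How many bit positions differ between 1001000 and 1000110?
XOR = 0001110, count of 1s = 3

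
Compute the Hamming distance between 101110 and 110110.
XOR = 011000, count of 1s = 2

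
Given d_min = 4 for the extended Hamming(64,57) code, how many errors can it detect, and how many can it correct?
Detection only: up to d_min − 1 = 3 errors.
Correction: up to ⌊(d_min − 1)/2⌋ = ⌊3/2⌋ = 1 errors.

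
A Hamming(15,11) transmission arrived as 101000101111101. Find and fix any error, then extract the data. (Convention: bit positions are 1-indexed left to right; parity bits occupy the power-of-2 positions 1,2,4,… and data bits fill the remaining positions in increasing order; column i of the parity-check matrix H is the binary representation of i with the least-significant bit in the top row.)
Syndrome s = H · r^T (mod 2), r = 101000101111101:
  s[0] = (101010101010101)·(101000101111101) mod 2 = 1+0+1+0+0+0+1+0+1+0+1+0+1+0+1 mod 2 = 1
  s[1] = (011001100110011)·(101000101111101) mod 2 = 0+0+1+0+0+0+1+0+0+1+1+0+0+0+1 mod 2 = 1
  s[2] = (000111100001111)·(101000101111101) mod 2 = 0+0+0+0+0+0+1+0+0+0+0+1+1+0+1 mod 2 = 0
  s[3] = (000000011111111)·(101000101111101) mod 2 = 0+0+0+0+0+0+0+0+1+1+1+1+1+0+1 mod 2 = 0
Syndrome = 1100
Column 3 of H equals this syndrome → error at bit 3 (1-indexed).
Flip bit 3: 101000101111101 → 100000101111101
Extract data bits at positions {3,5,6,7,9,10,11,12,13,14,15}: 00011111101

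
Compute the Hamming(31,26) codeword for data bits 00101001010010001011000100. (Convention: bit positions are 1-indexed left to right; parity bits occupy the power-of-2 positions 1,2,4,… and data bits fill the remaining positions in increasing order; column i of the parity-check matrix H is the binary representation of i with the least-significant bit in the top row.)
Codeword c = d · G (mod 2), d = 00101001010010001011000100:
  c[0] = d·G[:,0] = (00101001010010001011000100)·(11011010101101010101010101) mod 2 = 0+0+0+0+1+0+0+0+0+0+0+0+0+0+0+0+0+0+0+1+0+0+0+1+0+0 mod 2 = 1
  c[1] = d·G[:,1] = (00101001010010001011000100)·(10110110011011001100110011) mod 2 = 0+0+1+0+0+0+0+0+0+1+0+0+1+0+0+0+1+0+0+0+0+0+0+0+0+0 mod 2 = 0
  c[2] = d·G[:,2] = (00101001010010001011000100)·(10000000000000000000000000) mod 2 = 0+0+0+0+0+0+0+0+0+0+0+0+0+0+0+0+0+0+0+0+0+0+0+0+0+0 mod 2 = 0
  c[3] = d·G[:,3] = (00101001010010001011000100)·(01110001111000111100001111) mod 2 = 0+0+1+0+0+0+0+1+0+1+0+0+0+0+0+0+1+0+0+0+0+0+0+1+0+0 mod 2 = 1
  c[4] = d·G[:,4] = (00101001010010001011000100)·(01000000000000000000000000) mod 2 = 0+0+0+0+0+0+0+0+0+0+0+0+0+0+0+0+0+0+0+0+0+0+0+0+0+0 mod 2 = 0
  c[5] = d·G[:,5] = (00101001010010001011000100)·(00100000000000000000000000) mod 2 = 0+0+1+0+0+0+0+0+0+0+0+0+0+0+0+0+0+0+0+0+0+0+0+0+0+0 mod 2 = 1
  c[6] = d·G[:,6] = (00101001010010001011000100)·(00010000000000000000000000) mod 2 = 0+0+0+0+0+0+0+0+0+0+0+0+0+0+0+0+0+0+0+0+0+0+0+0+0+0 mod 2 = 0
  c[7] = d·G[:,7] = (00101001010010001011000100)·(00001111111000000011111111) mod 2 = 0+0+0+0+1+0+0+1+0+1+0+0+0+0+0+0+0+0+1+1+0+0+0+1+0+0 mod 2 = 0
  c[8] = d·G[:,8] = (00101001010010001011000100)·(00001000000000000000000000) mod 2 = 0+0+0+0+1+0+0+0+0+0+0+0+0+0+0+0+0+0+0+0+0+0+0+0+0+0 mod 2 = 1
  c[9] = d·G[:,9] = (00101001010010001011000100)·(00000100000000000000000000) mod 2 = 0+0+0+0+0+0+0+0+0+0+0+0+0+0+0+0+0+0+0+0+0+0+0+0+0+0 mod 2 = 0
  c[10] = d·G[:,10] = (00101001010010001011000100)·(00000010000000000000000000) mod 2 = 0+0+0+0+0+0+0+0+0+0+0+0+0+0+0+0+0+0+0+0+0+0+0+0+0+0 mod 2 = 0
  c[11] = d·G[:,11] = (00101001010010001011000100)·(00000001000000000000000000) mod 2 = 0+0+0+0+0+0+0+1+0+0+0+0+0+0+0+0+0+0+0+0+0+0+0+0+0+0 mod 2 = 1
  c[12] = d·G[:,12] = (00101001010010001011000100)·(00000000100000000000000000) mod 2 = 0+0+0+0+0+0+0+0+0+0+0+0+0+0+0+0+0+0+0+0+0+0+0+0+0+0 mod 2 = 0
  c[13] = d·G[:,13] = (00101001010010001011000100)·(00000000010000000000000000) mod 2 = 0+0+0+0+0+0+0+0+0+1+0+0+0+0+0+0+0+0+0+0+0+0+0+0+0+0 mod 2 = 1
  c[14] = d·G[:,14] = (00101001010010001011000100)·(00000000001000000000000000) mod 2 = 0+0+0+0+0+0+0+0+0+0+0+0+0+0+0+0+0+0+0+0+0+0+0+0+0+0 mod 2 = 0
  c[15] = d·G[:,15] = (00101001010010001011000100)·(00000000000111111111111111) mod 2 = 0+0+0+0+0+0+0+0+0+0+0+0+1+0+0+0+1+0+1+1+0+0+0+1+0+0 mod 2 = 1
  c[16] = d·G[:,16] = (00101001010010001011000100)·(00000000000100000000000000) mod 2 = 0+0+0+0+0+0+0+0+0+0+0+0+0+0+0+0+0+0+0+0+0+0+0+0+0+0 mod 2 = 0
  c[17] = d·G[:,17] = (00101001010010001011000100)·(00000000000010000000000000) mod 2 = 0+0+0+0+0+0+0+0+0+0+0+0+1+0+0+0+0+0+0+0+0+0+0+0+0+0 mod 2 = 1
  c[18] = d·G[:,18] = (00101001010010001011000100)·(00000000000001000000000000) mod 2 = 0+0+0+0+0+0+0+0+0+0+0+0+0+0+0+0+0+0+0+0+0+0+0+0+0+0 mod 2 = 0
  c[19] = d·G[:,19] = (00101001010010001011000100)·(00000000000000100000000000) mod 2 = 0+0+0+0+0+0+0+0+0+0+0+0+0+0+0+0+0+0+0+0+0+0+0+0+0+0 mod 2 = 0
  c[20] = d·G[:,20] = (00101001010010001011000100)·(00000000000000010000000000) mod 2 = 0+0+0+0+0+0+0+0+0+0+0+0+0+0+0+0+0+0+0+0+0+0+0+0+0+0 mod 2 = 0
  c[21] = d·G[:,21] = (00101001010010001011000100)·(00000000000000001000000000) mod 2 = 0+0+0+0+0+0+0+0+0+0+0+0+0+0+0+0+1+0+0+0+0+0+0+0+0+0 mod 2 = 1
  c[22] = d·G[:,22] = (00101001010010001011000100)·(00000000000000000100000000) mod 2 = 0+0+0+0+0+0+0+0+0+0+0+0+0+0+0+0+0+0+0+0+0+0+0+0+0+0 mod 2 = 0
  c[23] = d·G[:,23] = (00101001010010001011000100)·(00000000000000000010000000) mod 2 = 0+0+0+0+0+0+0+0+0+0+0+0+0+0+0+0+0+0+1+0+0+0+0+0+0+0 mod 2 = 1
  c[24] = d·G[:,24] = (00101001010010001011000100)·(00000000000000000001000000) mod 2 = 0+0+0+0+0+0+0+0+0+0+0+0+0+0+0+0+0+0+0+1+0+0+0+0+0+0 mod 2 = 1
  c[25] = d·G[:,25] = (00101001010010001011000100)·(00000000000000000000100000) mod 2 = 0+0+0+0+0+0+0+0+0+0+0+0+0+0+0+0+0+0+0+0+0+0+0+0+0+0 mod 2 = 0
  c[26] = d·G[:,26] = (00101001010010001011000100)·(00000000000000000000010000) mod 2 = 0+0+0+0+0+0+0+0+0+0+0+0+0+0+0+0+0+0+0+0+0+0+0+0+0+0 mod 2 = 0
  c[27] = d·G[:,27] = (00101001010010001011000100)·(00000000000000000000001000) mod 2 = 0+0+0+0+0+0+0+0+0+0+0+0+0+0+0+0+0+0+0+0+0+0+0+0+0+0 mod 2 = 0
  c[28] = d·G[:,28] = (00101001010010001011000100)·(00000000000000000000000100) mod 2 = 0+0+0+0+0+0+0+0+0+0+0+0+0+0+0+0+0+0+0+0+0+0+0+1+0+0 mod 2 = 1
  c[29] = d·G[:,29] = (00101001010010001011000100)·(00000000000000000000000010) mod 2 = 0+0+0+0+0+0+0+0+0+0+0+0+0+0+0+0+0+0+0+0+0+0+0+0+0+0 mod 2 = 0
  c[30] = d·G[:,30] = (00101001010010001011000100)·(00000000000000000000000001) mod 2 = 0+0+0+0+0+0+0+0+0+0+0+0+0+0+0+0+0+0+0+0+0+0+0+0+0+0 mod 2 = 0
Codeword = 1001010010010101010001011000100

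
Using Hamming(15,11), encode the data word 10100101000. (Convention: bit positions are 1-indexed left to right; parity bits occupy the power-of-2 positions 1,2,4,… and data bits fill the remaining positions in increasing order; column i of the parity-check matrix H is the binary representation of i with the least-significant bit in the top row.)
Codeword c = d · G (mod 2), d = 10100101000:
  c[0] = d·G[:,0] = (10100101000)·(11011010101) mod 2 = 1+0+0+0+0+0+0+0+0+0+0 mod 2 = 1
  c[1] = d·G[:,1] = (10100101000)·(10110110011) mod 2 = 1+0+1+0+0+1+0+0+0+0+0 mod 2 = 1
  c[2] = d·G[:,2] = (10100101000)·(10000000000) mod 2 = 1+0+0+0+0+0+0+0+0+0+0 mod 2 = 1
  c[3] = d·G[:,3] = (10100101000)·(01110001111) mod 2 = 0+0+1+0+0+0+0+1+0+0+0 mod 2 = 0
  c[4] = d·G[:,4] = (10100101000)·(01000000000) mod 2 = 0+0+0+0+0+0+0+0+0+0+0 mod 2 = 0
  c[5] = d·G[:,5] = (10100101000)·(00100000000) mod 2 = 0+0+1+0+0+0+0+0+0+0+0 mod 2 = 1
  c[6] = d·G[:,6] = (10100101000)·(00010000000) mod 2 = 0+0+0+0+0+0+0+0+0+0+0 mod 2 = 0
  c[7] = d·G[:,7] = (10100101000)·(00001111111) mod 2 = 0+0+0+0+0+1+0+1+0+0+0 mod 2 = 0
  c[8] = d·G[:,8] = (10100101000)·(00001000000) mod 2 = 0+0+0+0+0+0+0+0+0+0+0 mod 2 = 0
  c[9] = d·G[:,9] = (10100101000)·(00000100000) mod 2 = 0+0+0+0+0+1+0+0+0+0+0 mod 2 = 1
  c[10] = d·G[:,10] = (10100101000)·(00000010000) mod 2 = 0+0+0+0+0+0+0+0+0+0+0 mod 2 = 0
  c[11] = d·G[:,11] = (10100101000)·(00000001000) mod 2 = 0+0+0+0+0+0+0+1+0+0+0 mod 2 = 1
  c[12] = d·G[:,12] = (10100101000)·(00000000100) mod 2 = 0+0+0+0+0+0+0+0+0+0+0 mod 2 = 0
  c[13] = d·G[:,13] = (10100101000)·(00000000010) mod 2 = 0+0+0+0+0+0+0+0+0+0+0 mod 2 = 0
  c[14] = d·G[:,14] = (10100101000)·(00000000001) mod 2 = 0+0+0+0+0+0+0+0+0+0+0 mod 2 = 0
Codeword = 111001000101000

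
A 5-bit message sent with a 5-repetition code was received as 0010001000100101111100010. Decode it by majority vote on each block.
Split into 5-bit blocks and majority-vote each:
  block 1 = 00100: 1 ones, 4 zeros → 0
  block 2 = 01000: 1 ones, 4 zeros → 0
  block 3 = 10010: 2 ones, 3 zeros → 0
  block 4 = 11111: 5 ones, 0 zeros → 1
  block 5 = 00010: 1 ones, 4 zeros → 0
Decoded = 00010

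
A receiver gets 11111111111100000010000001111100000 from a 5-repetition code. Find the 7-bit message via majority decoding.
Split into 5-bit blocks and majority-vote each:
  block 1 = 11111: 5 ones, 0 zeros → 1
  block 2 = 11111: 5 ones, 0 zeros → 1
  block 3 = 11000: 2 ones, 3 zeros → 0
  block 4 = 00010: 1 ones, 4 zeros → 0
  block 5 = 00000: 0 ones, 5 zeros → 0
  block 6 = 11111: 5 ones, 0 zeros → 1
  block 7 = 00000: 0 ones, 5 zeros → 0
Decoded = 1100010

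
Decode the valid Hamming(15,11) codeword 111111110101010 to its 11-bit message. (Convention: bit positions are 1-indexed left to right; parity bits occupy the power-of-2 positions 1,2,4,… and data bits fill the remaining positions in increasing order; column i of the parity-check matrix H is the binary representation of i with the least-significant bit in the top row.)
Parity bits occupy power-of-2 positions; data bits are at positions {3,5,6,7,9,10,11,12,13,14,15} (1-indexed).
Extract: c[3]=1 c[5]=1 c[6]=1 c[7]=1 c[9]=0 c[10]=1 c[11]=0 c[12]=1 c[13]=0 c[14]=1 c[15]=0
Data = 11110101010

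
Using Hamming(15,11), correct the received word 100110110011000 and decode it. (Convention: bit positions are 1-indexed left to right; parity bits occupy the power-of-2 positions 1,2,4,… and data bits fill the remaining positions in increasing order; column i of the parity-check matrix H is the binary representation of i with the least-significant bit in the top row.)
Syndrome s = H · r^T (mod 2), r = 100110110011000:
  s[0] = (101010101010101)·(100110110011000) mod 2 = 1+0+0+0+1+0+1+0+0+0+1+0+0+0+0 mod 2 = 0
  s[1] = (011001100110011)·(100110110011000) mod 2 = 0+0+0+0+0+0+1+0+0+0+1+0+0+0+0 mod 2 = 0
  s[2] = (000111100001111)·(100110110011000) mod 2 = 0+0+0+1+1+0+1+0+0+0+0+1+0+0+0 mod 2 = 0
  s[3] = (000000011111111)·(100110110011000) mod 2 = 0+0+0+0+0+0+0+1+0+0+1+1+0+0+0 mod 2 = 1
Syndrome = 0001
Column 8 of H equals this syndrome → error at bit 8 (1-indexed).
Flip bit 8: 100110110011000 → 100110100011000
Extract data bits at positions {3,5,6,7,9,10,11,12,13,14,15}: 01010011000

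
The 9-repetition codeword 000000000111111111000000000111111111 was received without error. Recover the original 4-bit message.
Split into 9-bit blocks: 000000000 111111111 000000000 111111111
Data = 0101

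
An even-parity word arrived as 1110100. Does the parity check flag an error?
Sum of received bits: 1+1+1+0+1+0+0 = 4; 4 mod 2 = 0. Result is 0 → no error detected.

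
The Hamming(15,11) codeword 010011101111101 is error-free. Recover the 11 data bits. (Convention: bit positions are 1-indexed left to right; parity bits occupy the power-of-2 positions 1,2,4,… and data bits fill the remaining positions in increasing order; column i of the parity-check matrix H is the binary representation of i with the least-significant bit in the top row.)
Parity bits occupy power-of-2 positions; data bits are at positions {3,5,6,7,9,10,11,12,13,14,15} (1-indexed).
Extract: c[3]=0 c[5]=1 c[6]=1 c[7]=1 c[9]=1 c[10]=1 c[11]=1 c[12]=1 c[13]=1 c[14]=0 c[15]=1
Data = 01111111101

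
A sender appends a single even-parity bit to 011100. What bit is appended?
Sum of data bits: 0+1+1+1+0+0 = 3.
3 mod 2 = 1, so parity bit = 1.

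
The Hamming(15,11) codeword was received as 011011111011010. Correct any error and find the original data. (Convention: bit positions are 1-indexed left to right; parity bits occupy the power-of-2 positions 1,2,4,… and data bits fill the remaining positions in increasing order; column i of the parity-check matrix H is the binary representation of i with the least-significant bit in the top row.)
Syndrome s = H · r^T (mod 2), r = 011011111011010:
  s[0] = (101010101010101)·(011011111011010) mod 2 = 0+0+1+0+1+0+1+0+1+0+1+0+0+0+0 mod 2 = 1
  s[1] = (011001100110011)·(011011111011010) mod 2 = 0+1+1+0+0+1+1+0+0+0+1+0+0+1+0 mod 2 = 0
  s[2] = (000111100001111)·(011011111011010) mod 2 = 0+0+0+0+1+1+1+0+0+0+0+1+0+1+0 mod 2 = 1
  s[3] = (000000011111111)·(011011111011010) mod 2 = 0+0+0+0+0+0+0+1+1+0+1+1+0+1+0 mod 2 = 1
Syndrome = 1011
Column 13 of H equals this syndrome → error at bit 13 (1-indexed).
Flip bit 13: 011011111011010 → 011011111011110
Extract data bits at positions {3,5,6,7,9,10,11,12,13,14,15}: 11111011110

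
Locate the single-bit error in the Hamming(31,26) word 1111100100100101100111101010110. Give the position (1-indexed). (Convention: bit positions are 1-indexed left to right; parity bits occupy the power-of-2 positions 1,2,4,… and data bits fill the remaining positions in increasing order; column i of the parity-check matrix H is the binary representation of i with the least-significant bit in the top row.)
Syndrome s = H · r^T (mod 2), r = 1111100100100101100111101010110:
  s[0] = (1010101010101010101010101010101)·(1111100100100101100111101010110) mod 2 = 1+0+1+0+1+0+0+0+0+0+1+0+0+0+0+0+1+0+0+0+1+0+1+0+1+0+1+0+1+0+0 mod 2 = 0
  s[1] = (0110011001100110011001100110011)·(1111100100100101100111101010110) mod 2 = 0+1+1+0+0+0+0+0+0+0+1+0+0+1+0+0+0+0+0+0+0+1+1+0+0+0+1+0+0+1+0 mod 2 = 0
  s[2] = (0001111000011110000111100001111)·(1111100100100101100111101010110) mod 2 = 0+0+0+1+1+0+0+0+0+0+0+0+0+1+0+0+0+0+0+1+1+1+1+0+0+0+0+0+1+1+0 mod 2 = 1
  s[3] = (0000000111111110000000011111111)·(1111100100100101100111101010110) mod 2 = 0+0+0+0+0+0+0+1+0+0+1+0+0+1+0+0+0+0+0+0+0+0+0+0+1+0+1+0+1+1+0 mod 2 = 1
  s[4] = (0000000000000001111111111111111)·(1111100100100101100111101010110) mod 2 = 0+0+0+0+0+0+0+0+0+0+0+0+0+0+0+1+1+0+0+1+1+1+1+0+1+0+1+0+1+1+0 mod 2 = 0
Syndrome = 00110
Column i of H is the binary representation of i, so the syndrome is the binary index of the flipped bit.
Read s = 00110 with s[0] as LSB: 0·2^0 + 0·2^1 + 1·2^2 + 1·2^3 + 0·2^4 = 12.
Error is at bit position 12.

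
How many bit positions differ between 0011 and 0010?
XOR = 0001, count of 1s = 1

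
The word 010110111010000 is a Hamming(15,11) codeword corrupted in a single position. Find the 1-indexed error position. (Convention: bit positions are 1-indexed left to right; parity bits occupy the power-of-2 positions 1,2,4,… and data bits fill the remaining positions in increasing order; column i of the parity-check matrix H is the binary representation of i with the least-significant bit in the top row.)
Syndrome s = H · r^T (mod 2), r = 010110111010000:
  s[0] = (101010101010101)·(010110111010000) mod 2 = 0+0+0+0+1+0+1+0+1+0+1+0+0+0+0 mod 2 = 0
  s[1] = (011001100110011)·(010110111010000) mod 2 = 0+1+0+0+0+0+1+0+0+0+1+0+0+0+0 mod 2 = 1
  s[2] = (000111100001111)·(010110111010000) mod 2 = 0+0+0+1+1+0+1+0+0+0+0+0+0+0+0 mod 2 = 1
  s[3] = (000000011111111)·(010110111010000) mod 2 = 0+0+0+0+0+0+0+1+1+0+1+0+0+0+0 mod 2 = 1
Syndrome = 0111
Column i of H is the binary representation of i, so the syndrome is the binary index of the flipped bit.
Read s = 0111 with s[0] as LSB: 0·2^0 + 1·2^1 + 1·2^2 + 1·2^3 = 14.
Error is at bit position 14.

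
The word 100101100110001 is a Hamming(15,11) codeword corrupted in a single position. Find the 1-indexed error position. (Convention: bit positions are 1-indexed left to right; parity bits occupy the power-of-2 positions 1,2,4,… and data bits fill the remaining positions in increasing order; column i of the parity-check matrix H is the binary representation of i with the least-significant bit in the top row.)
Syndrome s = H · r^T (mod 2), r = 100101100110001:
  s[0] = (101010101010101)·(100101100110001) mod 2 = 1+0+0+0+0+0+1+0+0+0+1+0+0+0+1 mod 2 = 0
  s[1] = (011001100110011)·(100101100110001) mod 2 = 0+0+0+0+0+1+1+0+0+1+1+0+0+0+1 mod 2 = 1
  s[2] = (000111100001111)·(100101100110001) mod 2 = 0+0+0+1+0+1+1+0+0+0+0+0+0+0+1 mod 2 = 0
  s[3] = (000000011111111)·(100101100110001) mod 2 = 0+0+0+0+0+0+0+0+0+1+1+0+0+0+1 mod 2 = 1
Syndrome = 0101
Column i of H is the binary representation of i, so the syndrome is the binary index of the flipped bit.
Read s = 0101 with s[0] as LSB: 0·2^0 + 1·2^1 + 0·2^2 + 1·2^3 = 10.
Error is at bit position 10.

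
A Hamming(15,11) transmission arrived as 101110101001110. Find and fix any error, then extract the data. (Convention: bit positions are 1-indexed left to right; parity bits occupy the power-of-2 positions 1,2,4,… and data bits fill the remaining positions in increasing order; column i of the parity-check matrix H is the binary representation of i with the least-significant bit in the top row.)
Syndrome s = H · r^T (mod 2), r = 101110101001110:
  s[0] = (101010101010101)·(101110101001110) mod 2 = 1+0+1+0+1+0+1+0+1+0+0+0+1+0+0 mod 2 = 0
  s[1] = (011001100110011)·(101110101001110) mod 2 = 0+0+1+0+0+0+1+0+0+0+0+0+0+1+0 mod 2 = 1
  s[2] = (000111100001111)·(101110101001110) mod 2 = 0+0+0+1+1+0+1+0+0+0+0+1+1+1+0 mod 2 = 0
  s[3] = (000000011111111)·(101110101001110) mod 2 = 0+0+0+0+0+0+0+0+1+0+0+1+1+1+0 mod 2 = 0
Syndrome = 0100
Column 2 of H equals this syndrome → error at bit 2 (1-indexed).
Flip bit 2: 101110101001110 → 111110101001110
Extract data bits at positions {3,5,6,7,9,10,11,12,13,14,15}: 11011001110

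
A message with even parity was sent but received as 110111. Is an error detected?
Sum of received bits: 1+1+0+1+1+1 = 5; 5 mod 2 = 1. Result is 1 ≠ 0 → error detected.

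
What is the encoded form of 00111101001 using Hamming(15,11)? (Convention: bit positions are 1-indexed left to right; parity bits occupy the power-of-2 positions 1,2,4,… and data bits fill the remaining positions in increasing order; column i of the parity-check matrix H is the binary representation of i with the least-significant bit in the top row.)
Codeword c = d · G (mod 2), d = 00111101001:
  c[0] = d·G[:,0] = (00111101001)·(11011010101) mod 2 = 0+0+0+1+1+0+0+0+0+0+1 mod 2 = 1
  c[1] = d·G[:,1] = (00111101001)·(10110110011) mod 2 = 0+0+1+1+0+1+0+0+0+0+1 mod 2 = 0
  c[2] = d·G[:,2] = (00111101001)·(10000000000) mod 2 = 0+0+0+0+0+0+0+0+0+0+0 mod 2 = 0
  c[3] = d·G[:,3] = (00111101001)·(01110001111) mod 2 = 0+0+1+1+0+0+0+1+0+0+1 mod 2 = 0
  c[4] = d·G[:,4] = (00111101001)·(01000000000) mod 2 = 0+0+0+0+0+0+0+0+0+0+0 mod 2 = 0
  c[5] = d·G[:,5] = (00111101001)·(00100000000) mod 2 = 0+0+1+0+0+0+0+0+0+0+0 mod 2 = 1
  c[6] = d·G[:,6] = (00111101001)·(00010000000) mod 2 = 0+0+0+1+0+0+0+0+0+0+0 mod 2 = 1
  c[7] = d·G[:,7] = (00111101001)·(00001111111) mod 2 = 0+0+0+0+1+1+0+1+0+0+1 mod 2 = 0
  c[8] = d·G[:,8] = (00111101001)·(00001000000) mod 2 = 0+0+0+0+1+0+0+0+0+0+0 mod 2 = 1
  c[9] = d·G[:,9] = (00111101001)·(00000100000) mod 2 = 0+0+0+0+0+1+0+0+0+0+0 mod 2 = 1
  c[10] = d·G[:,10] = (00111101001)·(00000010000) mod 2 = 0+0+0+0+0+0+0+0+0+0+0 mod 2 = 0
  c[11] = d·G[:,11] = (00111101001)·(00000001000) mod 2 = 0+0+0+0+0+0+0+1+0+0+0 mod 2 = 1
  c[12] = d·G[:,12] = (00111101001)·(00000000100) mod 2 = 0+0+0+0+0+0+0+0+0+0+0 mod 2 = 0
  c[13] = d·G[:,13] = (00111101001)·(00000000010) mod 2 = 0+0+0+0+0+0+0+0+0+0+0 mod 2 = 0
  c[14] = d·G[:,14] = (00111101001)·(00000000001) mod 2 = 0+0+0+0+0+0+0+0+0+0+1 mod 2 = 1
Codeword = 100001101101001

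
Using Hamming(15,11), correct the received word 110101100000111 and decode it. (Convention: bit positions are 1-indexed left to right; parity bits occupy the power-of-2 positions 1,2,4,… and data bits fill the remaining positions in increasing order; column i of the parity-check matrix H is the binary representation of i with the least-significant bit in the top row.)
Syndrome s = H · r^T (mod 2), r = 110101100000111:
  s[0] = (101010101010101)·(110101100000111) mod 2 = 1+0+0+0+0+0+1+0+0+0+0+0+1+0+1 mod 2 = 0
  s[1] = (011001100110011)·(110101100000111) mod 2 = 0+1+0+0+0+1+1+0+0+0+0+0+0+1+1 mod 2 = 1
  s[2] = (000111100001111)·(110101100000111) mod 2 = 0+0+0+1+0+1+1+0+0+0+0+0+1+1+1 mod 2 = 0
  s[3] = (000000011111111)·(110101100000111) mod 2 = 0+0+0+0+0+0+0+0+0+0+0+0+1+1+1 mod 2 = 1
Syndrome = 0101
Column 10 of H equals this syndrome → error at bit 10 (1-indexed).
Flip bit 10: 110101100000111 → 110101100100111
Extract data bits at positions {3,5,6,7,9,10,11,12,13,14,15}: 00110100111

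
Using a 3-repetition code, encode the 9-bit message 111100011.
Repeat each bit 3× and concatenate:
1→111  1→111  1→111  1→111  0→000  0→000  0→000  1→111  1→111
Codeword = 111111111111000000000111111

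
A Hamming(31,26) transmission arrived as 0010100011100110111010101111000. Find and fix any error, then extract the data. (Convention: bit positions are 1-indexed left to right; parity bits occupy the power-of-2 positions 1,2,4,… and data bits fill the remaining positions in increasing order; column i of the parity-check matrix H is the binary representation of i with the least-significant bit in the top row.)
Syndrome s = H · r^T (mod 2), r = 0010100011100110111010101111000:
  s[0] = (1010101010101010101010101010101)·(0010100011100110111010101111000) mod 2 = 0+0+1+0+1+0+0+0+1+0+1+0+0+0+1+0+1+0+1+0+1+0+1+0+1+0+1+0+0+0+0 mod 2 = 1
  s[1] = (0110011001100110011001100110011)·(0010100011100110111010101111000) mod 2 = 0+0+1+0+0+0+0+0+0+1+1+0+0+1+1+0+0+1+1+0+0+0+1+0+0+1+1+0+0+0+0 mod 2 = 0
  s[2] = (0001111000011110000111100001111)·(0010100011100110111010101111000) mod 2 = 0+0+0+0+1+0+0+0+0+0+0+0+0+1+1+0+0+0+0+0+1+0+1+0+0+0+0+1+0+0+0 mod 2 = 0
  s[3] = (0000000111111110000000011111111)·(0010100011100110111010101111000) mod 2 = 0+0+0+0+0+0+0+0+1+1+1+0+0+1+1+0+0+0+0+0+0+0+0+0+1+1+1+1+0+0+0 mod 2 = 1
  s[4] = (0000000000000001111111111111111)·(0010100011100110111010101111000) mod 2 = 0+0+0+0+0+0+0+0+0+0+0+0+0+0+0+0+1+1+1+0+1+0+1+0+1+1+1+1+0+0+0 mod 2 = 1
Syndrome = 10011
Column 25 of H equals this syndrome → error at bit 25 (1-indexed).
Flip bit 25: 0010100011100110111010101111000 → 0010100011100110111010100111000
Extract data bits at positions {3,5,6,7,9,10,11,12,13,14,15,17,18,19,20,21,22,23,24,25,26,27,28,29,30,31}: 11001110011111010100111000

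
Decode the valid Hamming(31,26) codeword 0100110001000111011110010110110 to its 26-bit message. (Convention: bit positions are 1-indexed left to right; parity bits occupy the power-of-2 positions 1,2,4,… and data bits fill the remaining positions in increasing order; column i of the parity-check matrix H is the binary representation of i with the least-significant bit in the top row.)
Parity bits occupy power-of-2 positions; data bits are at positions {3,5,6,7,9,10,11,12,13,14,15,17,18,19,20,21,22,23,24,25,26,27,28,29,30,31} (1-indexed).
Extract: c[3]=0 c[5]=1 c[6]=1 c[7]=0 c[9]=0 c[10]=1 c[11]=0 c[12]=0 c[13]=0 c[14]=1 c[15]=1 c[17]=0 c[18]=1 c[19]=1 c[20]=1 c[21]=1 c[22]=0 c[23]=0 c[24]=1 c[25]=0 c[26]=1 c[27]=1 c[28]=0 c[29]=1 c[30]=1 c[31]=0
Data = 01100100011011110010110110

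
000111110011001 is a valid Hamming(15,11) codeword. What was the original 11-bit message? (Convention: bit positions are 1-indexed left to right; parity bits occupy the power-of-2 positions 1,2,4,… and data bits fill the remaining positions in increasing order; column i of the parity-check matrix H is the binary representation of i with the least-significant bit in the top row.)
Parity bits occupy power-of-2 positions; data bits are at positions {3,5,6,7,9,10,11,12,13,14,15} (1-indexed).
Extract: c[3]=0 c[5]=1 c[6]=1 c[7]=1 c[9]=0 c[10]=0 c[11]=1 c[12]=1 c[13]=0 c[14]=0 c[15]=1
Data = 01110011001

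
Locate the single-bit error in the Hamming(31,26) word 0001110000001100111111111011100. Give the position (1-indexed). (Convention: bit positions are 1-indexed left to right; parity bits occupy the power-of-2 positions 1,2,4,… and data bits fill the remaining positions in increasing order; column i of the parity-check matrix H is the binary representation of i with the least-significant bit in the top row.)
Syndrome s = H · r^T (mod 2), r = 0001110000001100111111111011100:
  s[0] = (1010101010101010101010101010101)·(0001110000001100111111111011100) mod 2 = 0+0+0+0+1+0+0+0+0+0+0+0+1+0+0+0+1+0+1+0+1+0+1+0+1+0+1+0+1+0+0 mod 2 = 1
  s[1] = (0110011001100110011001100110011)·(0001110000001100111111111011100) mod 2 = 0+0+0+0+0+1+0+0+0+0+0+0+0+1+0+0+0+1+1+0+0+1+1+0+0+0+1+0+0+0+0 mod 2 = 1
  s[2] = (0001111000011110000111100001111)·(0001110000001100111111111011100) mod 2 = 0+0+0+1+1+1+0+0+0+0+0+0+1+1+0+0+0+0+0+1+1+1+1+0+0+0+0+1+1+0+0 mod 2 = 1
  s[3] = (0000000111111110000000011111111)·(0001110000001100111111111011100) mod 2 = 0+0+0+0+0+0+0+0+0+0+0+0+1+1+0+0+0+0+0+0+0+0+0+1+1+0+1+1+1+0+0 mod 2 = 1
  s[4] = (0000000000000001111111111111111)·(0001110000001100111111111011100) mod 2 = 0+0+0+0+0+0+0+0+0+0+0+0+0+0+0+0+1+1+1+1+1+1+1+1+1+0+1+1+1+0+0 mod 2 = 0
Syndrome = 11110
Column i of H is the binary representation of i, so the syndrome is the binary index of the flipped bit.
Read s = 11110 with s[0] as LSB: 1·2^0 + 1·2^1 + 1·2^2 + 1·2^3 + 0·2^4 = 15.
Error is at bit position 15.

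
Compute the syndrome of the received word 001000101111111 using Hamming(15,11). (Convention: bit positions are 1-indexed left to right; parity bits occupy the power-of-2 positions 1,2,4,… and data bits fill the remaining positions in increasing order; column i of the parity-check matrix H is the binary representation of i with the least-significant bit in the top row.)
Syndrome s = H · r^T (mod 2), r = 001000101111111:
  s[0] = (101010101010101)·(001000101111111) mod 2 = 0+0+1+0+0+0+1+0+1+0+1+0+1+0+1 mod 2 = 0
  s[1] = (011001100110011)·(001000101111111) mod 2 = 0+0+1+0+0+0+1+0+0+1+1+0+0+1+1 mod 2 = 0
  s[2] = (000111100001111)·(001000101111111) mod 2 = 0+0+0+0+0+0+1+0+0+0+0+1+1+1+1 mod 2 = 1
  s[3] = (000000011111111)·(001000101111111) mod 2 = 0+0+0+0+0+0+0+0+1+1+1+1+1+1+1 mod 2 = 1
Syndrome = 0011
Non-zero syndrome: error at position 12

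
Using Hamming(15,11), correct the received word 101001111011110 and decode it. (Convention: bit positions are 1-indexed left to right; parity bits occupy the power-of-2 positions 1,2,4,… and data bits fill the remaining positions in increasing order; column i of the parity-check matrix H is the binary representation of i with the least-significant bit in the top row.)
Syndrome s = H · r^T (mod 2), r = 101001111011110:
  s[0] = (101010101010101)·(101001111011110) mod 2 = 1+0+1+0+0+0+1+0+1+0+1+0+1+0+0 mod 2 = 0
  s[1] = (011001100110011)·(101001111011110) mod 2 = 0+0+1+0+0+1+1+0+0+0+1+0+0+1+0 mod 2 = 1
  s[2] = (000111100001111)·(101001111011110) mod 2 = 0+0+0+0+0+1+1+0+0+0+0+1+1+1+0 mod 2 = 1
  s[3] = (000000011111111)·(101001111011110) mod 2 = 0+0+0+0+0+0+0+1+1+0+1+1+1+1+0 mod 2 = 0
Syndrome = 0110
Column 6 of H equals this syndrome → error at bit 6 (1-indexed).
Flip bit 6: 101001111011110 → 101000111011110
Extract data bits at positions {3,5,6,7,9,10,11,12,13,14,15}: 10011011110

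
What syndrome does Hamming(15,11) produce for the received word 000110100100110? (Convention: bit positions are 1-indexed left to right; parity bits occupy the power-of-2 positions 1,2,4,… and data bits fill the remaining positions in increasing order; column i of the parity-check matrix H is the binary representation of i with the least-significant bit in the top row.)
Syndrome s = H · r^T (mod 2), r = 000110100100110:
  s[0] = (101010101010101)·(000110100100110) mod 2 = 0+0+0+0+1+0+1+0+0+0+0+0+1+0+0 mod 2 = 1
  s[1] = (011001100110011)·(000110100100110) mod 2 = 0+0+0+0+0+0+1+0+0+1+0+0+0+1+0 mod 2 = 1
  s[2] = (000111100001111)·(000110100100110) mod 2 = 0+0+0+1+1+0+1+0+0+0+0+0+1+1+0 mod 2 = 1
  s[3] = (000000011111111)·(000110100100110) mod 2 = 0+0+0+0+0+0+0+0+0+1+0+0+1+1+0 mod 2 = 1
Syndrome = 1111
Non-zero syndrome: error at position 15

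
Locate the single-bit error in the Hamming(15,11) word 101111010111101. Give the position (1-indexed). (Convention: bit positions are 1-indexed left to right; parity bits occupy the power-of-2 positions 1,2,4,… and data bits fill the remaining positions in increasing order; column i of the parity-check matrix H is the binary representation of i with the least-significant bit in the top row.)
Syndrome s = H · r^T (mod 2), r = 101111010111101:
  s[0] = (101010101010101)·(101111010111101) mod 2 = 1+0+1+0+1+0+0+0+0+0+1+0+1+0+1 mod 2 = 0
  s[1] = (011001100110011)·(101111010111101) mod 2 = 0+0+1+0+0+1+0+0+0+1+1+0+0+0+1 mod 2 = 1
  s[2] = (000111100001111)·(101111010111101) mod 2 = 0+0+0+1+1+1+0+0+0+0+0+1+1+0+1 mod 2 = 0
  s[3] = (000000011111111)·(101111010111101) mod 2 = 0+0+0+0+0+0+0+1+0+1+1+1+1+0+1 mod 2 = 0
Syndrome = 0100
Column i of H is the binary representation of i, so the syndrome is the binary index of the flipped bit.
Read s = 0100 with s[0] as LSB: 0·2^0 + 1·2^1 + 0·2^2 + 0·2^3 = 2.
Error is at bit position 2.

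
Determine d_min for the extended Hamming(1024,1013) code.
d_min = 4 (adding an overall parity bit to Hamming(1023,1013) raises d_min from 3 to 4).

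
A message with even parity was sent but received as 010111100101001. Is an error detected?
Sum of received bits: 0+1+0+1+1+1+1+0+0+1+0+1+0+0+1 = 8; 8 mod 2 = 0. Result is 0 → no error detected.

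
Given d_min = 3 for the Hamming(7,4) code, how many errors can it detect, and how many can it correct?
Detection only: up to d_min − 1 = 2 errors.
Correction: up to ⌊(d_min − 1)/2⌋ = ⌊2/2⌋ = 1 errors.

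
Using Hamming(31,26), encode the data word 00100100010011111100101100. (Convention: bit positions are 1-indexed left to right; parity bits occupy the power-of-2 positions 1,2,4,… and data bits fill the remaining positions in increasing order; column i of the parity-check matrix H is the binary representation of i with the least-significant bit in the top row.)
Codeword c = d · G (mod 2), d = 00100100010011111100101100:
  c[0] = d·G[:,0] = (00100100010011111100101100)·(11011010101101010101010101) mod 2 = 0+0+0+0+0+0+0+0+0+0+0+0+0+1+0+1+0+1+0+0+0+0+0+1+0+0 mod 2 = 0
  c[1] = d·G[:,1] = (00100100010011111100101100)·(10110110011011001100110011) mod 2 = 0+0+1+0+0+1+0+0+0+1+0+0+1+1+0+0+1+1+0+0+1+0+0+0+0+0 mod 2 = 0
  c[2] = d·G[:,2] = (00100100010011111100101100)·(10000000000000000000000000) mod 2 = 0+0+0+0+0+0+0+0+0+0+0+0+0+0+0+0+0+0+0+0+0+0+0+0+0+0 mod 2 = 0
  c[3] = d·G[:,3] = (00100100010011111100101100)·(01110001111000111100001111) mod 2 = 0+0+1+0+0+0+0+0+0+1+0+0+0+0+1+1+1+1+0+0+0+0+1+1+0+0 mod 2 = 0
  c[4] = d·G[:,4] = (00100100010011111100101100)·(01000000000000000000000000) mod 2 = 0+0+0+0+0+0+0+0+0+0+0+0+0+0+0+0+0+0+0+0+0+0+0+0+0+0 mod 2 = 0
  c[5] = d·G[:,5] = (00100100010011111100101100)·(00100000000000000000000000) mod 2 = 0+0+1+0+0+0+0+0+0+0+0+0+0+0+0+0+0+0+0+0+0+0+0+0+0+0 mod 2 = 1
  c[6] = d·G[:,6] = (00100100010011111100101100)·(00010000000000000000000000) mod 2 = 0+0+0+0+0+0+0+0+0+0+0+0+0+0+0+0+0+0+0+0+0+0+0+0+0+0 mod 2 = 0
  c[7] = d·G[:,7] = (00100100010011111100101100)·(00001111111000000011111111) mod 2 = 0+0+0+0+0+1+0+0+0+1+0+0+0+0+0+0+0+0+0+0+1+0+1+1+0+0 mod 2 = 1
  c[8] = d·G[:,8] = (00100100010011111100101100)·(00001000000000000000000000) mod 2 = 0+0+0+0+0+0+0+0+0+0+0+0+0+0+0+0+0+0+0+0+0+0+0+0+0+0 mod 2 = 0
  c[9] = d·G[:,9] = (00100100010011111100101100)·(00000100000000000000000000) mod 2 = 0+0+0+0+0+1+0+0+0+0+0+0+0+0+0+0+0+0+0+0+0+0+0+0+0+0 mod 2 = 1
  c[10] = d·G[:,10] = (00100100010011111100101100)·(00000010000000000000000000) mod 2 = 0+0+0+0+0+0+0+0+0+0+0+0+0+0+0+0+0+0+0+0+0+0+0+0+0+0 mod 2 = 0
  c[11] = d·G[:,11] = (00100100010011111100101100)·(00000001000000000000000000) mod 2 = 0+0+0+0+0+0+0+0+0+0+0+0+0+0+0+0+0+0+0+0+0+0+0+0+0+0 mod 2 = 0
  c[12] = d·G[:,12] = (00100100010011111100101100)·(00000000100000000000000000) mod 2 = 0+0+0+0+0+0+0+0+0+0+0+0+0+0+0+0+0+0+0+0+0+0+0+0+0+0 mod 2 = 0
  c[13] = d·G[:,13] = (00100100010011111100101100)·(00000000010000000000000000) mod 2 = 0+0+0+0+0+0+0+0+0+1+0+0+0+0+0+0+0+0+0+0+0+0+0+0+0+0 mod 2 = 1
  c[14] = d·G[:,14] = (00100100010011111100101100)·(00000000001000000000000000) mod 2 = 0+0+0+0+0+0+0+0+0+0+0+0+0+0+0+0+0+0+0+0+0+0+0+0+0+0 mod 2 = 0
  c[15] = d·G[:,15] = (00100100010011111100101100)·(00000000000111111111111111) mod 2 = 0+0+0+0+0+0+0+0+0+0+0+0+1+1+1+1+1+1+0+0+1+0+1+1+0+0 mod 2 = 1
  c[16] = d·G[:,16] = (00100100010011111100101100)·(00000000000100000000000000) mod 2 = 0+0+0+0+0+0+0+0+0+0+0+0+0+0+0+0+0+0+0+0+0+0+0+0+0+0 mod 2 = 0
  c[17] = d·G[:,17] = (00100100010011111100101100)·(00000000000010000000000000) mod 2 = 0+0+0+0+0+0+0+0+0+0+0+0+1+0+0+0+0+0+0+0+0+0+0+0+0+0 mod 2 = 1
  c[18] = d·G[:,18] = (00100100010011111100101100)·(00000000000001000000000000) mod 2 = 0+0+0+0+0+0+0+0+0+0+0+0+0+1+0+0+0+0+0+0+0+0+0+0+0+0 mod 2 = 1
  c[19] = d·G[:,19] = (00100100010011111100101100)·(00000000000000100000000000) mod 2 = 0+0+0+0+0+0+0+0+0+0+0+0+0+0+1+0+0+0+0+0+0+0+0+0+0+0 mod 2 = 1
  c[20] = d·G[:,20] = (00100100010011111100101100)·(00000000000000010000000000) mod 2 = 0+0+0+0+0+0+0+0+0+0+0+0+0+0+0+1+0+0+0+0+0+0+0+0+0+0 mod 2 = 1
  c[21] = d·G[:,21] = (00100100010011111100101100)·(00000000000000001000000000) mod 2 = 0+0+0+0+0+0+0+0+0+0+0+0+0+0+0+0+1+0+0+0+0+0+0+0+0+0 mod 2 = 1
  c[22] = d·G[:,22] = (00100100010011111100101100)·(00000000000000000100000000) mod 2 = 0+0+0+0+0+0+0+0+0+0+0+0+0+0+0+0+0+1+0+0+0+0+0+0+0+0 mod 2 = 1
  c[23] = d·G[:,23] = (00100100010011111100101100)·(00000000000000000010000000) mod 2 = 0+0+0+0+0+0+0+0+0+0+0+0+0+0+0+0+0+0+0+0+0+0+0+0+0+0 mod 2 = 0
  c[24] = d·G[:,24] = (00100100010011111100101100)·(00000000000000000001000000) mod 2 = 0+0+0+0+0+0+0+0+0+0+0+0+0+0+0+0+0+0+0+0+0+0+0+0+0+0 mod 2 = 0
  c[25] = d·G[:,25] = (00100100010011111100101100)·(00000000000000000000100000) mod 2 = 0+0+0+0+0+0+0+0+0+0+0+0+0+0+0+0+0+0+0+0+1+0+0+0+0+0 mod 2 = 1
  c[26] = d·G[:,26] = (00100100010011111100101100)·(00000000000000000000010000) mod 2 = 0+0+0+0+0+0+0+0+0+0+0+0+0+0+0+0+0+0+0+0+0+0+0+0+0+0 mod 2 = 0
  c[27] = d·G[:,27] = (00100100010011111100101100)·(00000000000000000000001000) mod 2 = 0+0+0+0+0+0+0+0+0+0+0+0+0+0+0+0+0+0+0+0+0+0+1+0+0+0 mod 2 = 1
  c[28] = d·G[:,28] = (00100100010011111100101100)·(00000000000000000000000100) mod 2 = 0+0+0+0+0+0+0+0+0+0+0+0+0+0+0+0+0+0+0+0+0+0+0+1+0+0 mod 2 = 1
  c[29] = d·G[:,29] = (00100100010011111100101100)·(00000000000000000000000010) mod 2 = 0+0+0+0+0+0+0+0+0+0+0+0+0+0+0+0+0+0+0+0+0+0+0+0+0+0 mod 2 = 0
  c[30] = d·G[:,30] = (00100100010011111100101100)·(00000000000000000000000001) mod 2 = 0+0+0+0+0+0+0+0+0+0+0+0+0+0+0+0+0+0+0+0+0+0+0+0+0+0 mod 2 = 0
Codeword = 0000010101000101011111100101100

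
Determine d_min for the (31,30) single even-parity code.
d_min = 2 (flipping one data bit also flips the parity bit, so the two closest codewords differ in exactly 2 positions).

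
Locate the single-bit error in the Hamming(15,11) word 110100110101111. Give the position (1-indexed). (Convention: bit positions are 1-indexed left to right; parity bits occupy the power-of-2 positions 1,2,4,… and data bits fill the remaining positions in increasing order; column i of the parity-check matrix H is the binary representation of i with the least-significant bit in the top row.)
Syndrome s = H · r^T (mod 2), r = 110100110101111:
  s[0] = (101010101010101)·(110100110101111) mod 2 = 1+0+0+0+0+0+1+0+0+0+0+0+1+0+1 mod 2 = 0
  s[1] = (011001100110011)·(110100110101111) mod 2 = 0+1+0+0+0+0+1+0+0+1+0+0+0+1+1 mod 2 = 1
  s[2] = (000111100001111)·(110100110101111) mod 2 = 0+0+0+1+0+0+1+0+0+0+0+1+1+1+1 mod 2 = 0
  s[3] = (000000011111111)·(110100110101111) mod 2 = 0+0+0+0+0+0+0+1+0+1+0+1+1+1+1 mod 2 = 0
Syndrome = 0100
Column i of H is the binary representation of i, so the syndrome is the binary index of the flipped bit.
Read s = 0100 with s[0] as LSB: 0·2^0 + 1·2^1 + 0·2^2 + 0·2^3 = 2.
Error is at bit position 2.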